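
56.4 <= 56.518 True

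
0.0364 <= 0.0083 False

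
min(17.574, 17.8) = 17.574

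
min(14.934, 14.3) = 14.3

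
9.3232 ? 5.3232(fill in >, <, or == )>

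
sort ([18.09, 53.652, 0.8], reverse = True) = [53.652, 18.09, 0.8]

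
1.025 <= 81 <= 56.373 False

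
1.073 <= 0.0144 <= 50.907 False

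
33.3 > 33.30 False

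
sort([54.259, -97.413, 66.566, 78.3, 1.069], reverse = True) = [78.3, 66.566, 54.259, 1.069, -97.413]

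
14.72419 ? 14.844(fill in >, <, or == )<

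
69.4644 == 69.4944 False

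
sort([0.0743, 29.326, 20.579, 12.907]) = [0.0743, 12.907, 20.579, 29.326]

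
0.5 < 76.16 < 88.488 True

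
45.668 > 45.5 True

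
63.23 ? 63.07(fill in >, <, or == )>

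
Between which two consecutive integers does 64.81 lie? 64 and 65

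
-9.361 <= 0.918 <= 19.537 True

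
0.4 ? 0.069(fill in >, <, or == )>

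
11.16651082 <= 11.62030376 True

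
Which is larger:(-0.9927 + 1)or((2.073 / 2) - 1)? ((2.073 / 2) - 1)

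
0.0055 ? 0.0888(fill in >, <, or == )<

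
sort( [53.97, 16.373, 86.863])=[16.373, 53.97, 86.863]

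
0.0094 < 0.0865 True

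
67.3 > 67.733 False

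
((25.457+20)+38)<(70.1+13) False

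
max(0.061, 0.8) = 0.8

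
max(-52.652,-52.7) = -52.652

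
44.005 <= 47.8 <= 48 True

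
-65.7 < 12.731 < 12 False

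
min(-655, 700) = -655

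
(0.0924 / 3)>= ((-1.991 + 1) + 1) True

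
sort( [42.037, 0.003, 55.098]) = [0.003, 42.037, 55.098]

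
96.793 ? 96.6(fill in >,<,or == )>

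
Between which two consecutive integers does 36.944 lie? 36 and 37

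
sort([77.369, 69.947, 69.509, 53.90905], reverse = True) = [77.369, 69.947, 69.509, 53.90905]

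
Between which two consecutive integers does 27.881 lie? 27 and 28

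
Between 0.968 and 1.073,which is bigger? 1.073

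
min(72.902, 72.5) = 72.5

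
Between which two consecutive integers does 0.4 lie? 0 and 1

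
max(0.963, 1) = 1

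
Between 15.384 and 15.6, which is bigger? 15.6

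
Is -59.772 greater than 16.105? No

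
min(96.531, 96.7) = 96.531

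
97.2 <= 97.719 True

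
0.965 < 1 True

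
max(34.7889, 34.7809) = 34.7889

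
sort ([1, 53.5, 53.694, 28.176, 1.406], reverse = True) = [53.694, 53.5, 28.176, 1.406, 1]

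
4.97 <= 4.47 False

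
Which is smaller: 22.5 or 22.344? 22.344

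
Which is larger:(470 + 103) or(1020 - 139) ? (1020 - 139)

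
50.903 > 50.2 True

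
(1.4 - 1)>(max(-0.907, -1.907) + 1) True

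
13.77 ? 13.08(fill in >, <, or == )>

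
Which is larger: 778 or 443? 778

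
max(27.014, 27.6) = 27.6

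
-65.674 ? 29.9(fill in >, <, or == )<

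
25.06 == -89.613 False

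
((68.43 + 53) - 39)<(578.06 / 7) True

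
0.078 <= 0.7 True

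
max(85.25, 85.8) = 85.8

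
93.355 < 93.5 True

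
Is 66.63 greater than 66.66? No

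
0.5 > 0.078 True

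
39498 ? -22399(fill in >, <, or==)>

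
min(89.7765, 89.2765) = 89.2765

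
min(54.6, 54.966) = 54.6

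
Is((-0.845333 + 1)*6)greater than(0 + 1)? No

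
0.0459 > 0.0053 True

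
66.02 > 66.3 False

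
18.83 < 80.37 True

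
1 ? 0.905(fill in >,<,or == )>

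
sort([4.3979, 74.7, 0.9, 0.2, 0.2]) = [0.2, 0.2, 0.9, 4.3979, 74.7]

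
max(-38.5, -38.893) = -38.5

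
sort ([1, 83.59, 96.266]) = [1, 83.59, 96.266]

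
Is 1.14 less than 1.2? Yes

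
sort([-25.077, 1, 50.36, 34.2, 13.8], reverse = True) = [50.36, 34.2, 13.8, 1, -25.077]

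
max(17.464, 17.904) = 17.904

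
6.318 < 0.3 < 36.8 False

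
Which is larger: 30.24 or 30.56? 30.56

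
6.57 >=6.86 False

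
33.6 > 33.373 True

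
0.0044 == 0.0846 False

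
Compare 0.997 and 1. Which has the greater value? 1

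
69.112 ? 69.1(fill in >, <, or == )>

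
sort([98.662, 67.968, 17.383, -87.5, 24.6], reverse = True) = [98.662, 67.968, 24.6, 17.383, -87.5]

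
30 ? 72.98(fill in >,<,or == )<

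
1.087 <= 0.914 False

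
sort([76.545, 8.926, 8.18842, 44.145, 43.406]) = [8.18842, 8.926, 43.406, 44.145, 76.545]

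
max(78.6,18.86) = 78.6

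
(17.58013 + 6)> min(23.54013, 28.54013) True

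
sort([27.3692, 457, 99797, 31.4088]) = [27.3692, 31.4088, 457, 99797]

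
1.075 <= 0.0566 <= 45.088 False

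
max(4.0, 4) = 4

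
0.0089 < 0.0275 True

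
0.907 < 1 True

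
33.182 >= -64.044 True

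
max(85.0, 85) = 85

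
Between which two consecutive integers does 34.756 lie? 34 and 35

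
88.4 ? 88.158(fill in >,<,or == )>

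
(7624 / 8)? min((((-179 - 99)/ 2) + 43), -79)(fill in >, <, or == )>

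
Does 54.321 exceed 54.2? Yes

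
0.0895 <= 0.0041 False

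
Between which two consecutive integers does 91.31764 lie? 91 and 92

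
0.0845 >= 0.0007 True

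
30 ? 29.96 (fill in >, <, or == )>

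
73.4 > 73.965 False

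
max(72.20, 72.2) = 72.2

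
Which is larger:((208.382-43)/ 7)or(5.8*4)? ((208.382-43)/ 7)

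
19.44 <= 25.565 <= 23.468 False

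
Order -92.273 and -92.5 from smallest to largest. -92.5,-92.273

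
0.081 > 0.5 False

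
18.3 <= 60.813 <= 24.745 False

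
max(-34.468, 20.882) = 20.882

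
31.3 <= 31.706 True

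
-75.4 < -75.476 False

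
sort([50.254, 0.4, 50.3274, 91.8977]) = [0.4, 50.254, 50.3274, 91.8977]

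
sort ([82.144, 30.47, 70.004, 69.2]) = [30.47, 69.2, 70.004, 82.144]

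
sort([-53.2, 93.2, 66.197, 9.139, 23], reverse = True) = [93.2, 66.197, 23, 9.139, -53.2]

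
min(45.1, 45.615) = 45.1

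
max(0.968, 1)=1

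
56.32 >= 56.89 False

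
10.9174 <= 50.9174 True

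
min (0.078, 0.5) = 0.078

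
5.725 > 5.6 True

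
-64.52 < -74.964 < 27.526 False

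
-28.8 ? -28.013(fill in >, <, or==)<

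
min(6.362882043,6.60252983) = 6.362882043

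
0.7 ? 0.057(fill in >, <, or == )>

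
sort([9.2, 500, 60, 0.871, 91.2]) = [0.871, 9.2, 60, 91.2, 500]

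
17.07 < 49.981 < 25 False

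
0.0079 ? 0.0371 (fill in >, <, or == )<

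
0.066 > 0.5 False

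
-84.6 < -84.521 True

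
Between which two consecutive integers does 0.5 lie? 0 and 1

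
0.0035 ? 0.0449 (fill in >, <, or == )<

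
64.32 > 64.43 False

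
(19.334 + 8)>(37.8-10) False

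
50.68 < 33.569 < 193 False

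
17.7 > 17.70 False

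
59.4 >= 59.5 False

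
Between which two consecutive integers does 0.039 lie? 0 and 1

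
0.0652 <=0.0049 False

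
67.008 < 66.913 False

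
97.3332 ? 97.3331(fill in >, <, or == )>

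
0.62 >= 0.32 True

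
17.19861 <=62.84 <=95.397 True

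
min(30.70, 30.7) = 30.70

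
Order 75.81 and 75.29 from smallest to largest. 75.29, 75.81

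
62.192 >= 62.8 False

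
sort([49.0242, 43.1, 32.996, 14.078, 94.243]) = [14.078, 32.996, 43.1, 49.0242, 94.243]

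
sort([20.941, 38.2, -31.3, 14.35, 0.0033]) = [-31.3, 0.0033, 14.35, 20.941, 38.2]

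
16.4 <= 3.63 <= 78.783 False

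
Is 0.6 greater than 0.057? Yes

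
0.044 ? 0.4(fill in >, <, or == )<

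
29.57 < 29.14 False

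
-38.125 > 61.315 False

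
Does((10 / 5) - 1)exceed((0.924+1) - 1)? Yes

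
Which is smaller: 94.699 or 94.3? 94.3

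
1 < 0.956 False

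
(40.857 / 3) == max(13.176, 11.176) False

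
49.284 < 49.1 False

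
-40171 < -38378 True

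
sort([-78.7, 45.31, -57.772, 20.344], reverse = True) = [45.31, 20.344, -57.772, -78.7]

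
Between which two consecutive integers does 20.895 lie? 20 and 21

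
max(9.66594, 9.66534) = 9.66594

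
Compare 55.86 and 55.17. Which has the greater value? 55.86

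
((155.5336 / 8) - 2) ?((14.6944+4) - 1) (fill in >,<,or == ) <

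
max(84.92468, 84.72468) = 84.92468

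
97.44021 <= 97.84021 True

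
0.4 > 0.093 True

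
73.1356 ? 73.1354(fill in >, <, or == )>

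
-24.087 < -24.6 False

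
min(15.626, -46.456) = -46.456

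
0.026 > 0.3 False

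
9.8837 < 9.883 False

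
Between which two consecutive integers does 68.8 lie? 68 and 69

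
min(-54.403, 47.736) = -54.403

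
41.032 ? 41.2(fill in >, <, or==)<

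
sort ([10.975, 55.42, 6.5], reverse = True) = [55.42, 10.975, 6.5]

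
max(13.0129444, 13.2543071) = 13.2543071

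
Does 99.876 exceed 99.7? Yes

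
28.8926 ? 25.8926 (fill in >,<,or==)>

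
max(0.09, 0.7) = 0.7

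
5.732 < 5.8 True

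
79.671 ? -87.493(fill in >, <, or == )>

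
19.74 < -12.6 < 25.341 False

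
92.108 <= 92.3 True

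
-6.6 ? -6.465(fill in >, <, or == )<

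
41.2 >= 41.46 False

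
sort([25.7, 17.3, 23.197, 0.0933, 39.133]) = [0.0933, 17.3, 23.197, 25.7, 39.133]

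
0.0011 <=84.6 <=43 False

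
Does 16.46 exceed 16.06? Yes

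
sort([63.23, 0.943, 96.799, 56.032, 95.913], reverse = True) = [96.799, 95.913, 63.23, 56.032, 0.943]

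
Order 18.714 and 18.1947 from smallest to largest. 18.1947, 18.714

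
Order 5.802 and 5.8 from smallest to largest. 5.8, 5.802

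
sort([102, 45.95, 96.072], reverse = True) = [102, 96.072, 45.95]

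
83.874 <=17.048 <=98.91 False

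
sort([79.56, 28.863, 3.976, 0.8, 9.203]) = [0.8, 3.976, 9.203, 28.863, 79.56]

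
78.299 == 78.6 False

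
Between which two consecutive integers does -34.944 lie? -35 and -34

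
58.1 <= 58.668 True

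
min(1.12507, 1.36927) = 1.12507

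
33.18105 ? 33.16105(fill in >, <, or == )>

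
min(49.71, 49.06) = 49.06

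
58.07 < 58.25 True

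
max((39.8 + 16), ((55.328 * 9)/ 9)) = 55.8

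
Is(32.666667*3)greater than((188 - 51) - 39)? Yes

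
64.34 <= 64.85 True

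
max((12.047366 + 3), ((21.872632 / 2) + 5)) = 15.936316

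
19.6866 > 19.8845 False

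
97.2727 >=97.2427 True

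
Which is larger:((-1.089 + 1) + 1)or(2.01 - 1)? (2.01 - 1)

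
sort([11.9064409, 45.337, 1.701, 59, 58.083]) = [1.701, 11.9064409, 45.337, 58.083, 59]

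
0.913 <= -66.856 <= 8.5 False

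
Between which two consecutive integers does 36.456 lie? 36 and 37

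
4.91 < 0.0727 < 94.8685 False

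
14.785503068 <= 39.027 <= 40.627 True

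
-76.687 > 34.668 False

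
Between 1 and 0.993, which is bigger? 1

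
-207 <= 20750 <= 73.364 False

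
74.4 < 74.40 False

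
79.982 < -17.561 False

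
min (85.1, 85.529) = 85.1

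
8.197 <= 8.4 True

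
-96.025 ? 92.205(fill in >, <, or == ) <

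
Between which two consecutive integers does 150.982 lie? 150 and 151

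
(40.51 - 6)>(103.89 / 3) False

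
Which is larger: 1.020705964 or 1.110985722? 1.110985722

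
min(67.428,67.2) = 67.2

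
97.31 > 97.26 True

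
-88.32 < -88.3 True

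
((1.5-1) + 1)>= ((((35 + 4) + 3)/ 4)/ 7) True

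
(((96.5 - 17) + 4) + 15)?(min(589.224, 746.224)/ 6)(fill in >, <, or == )>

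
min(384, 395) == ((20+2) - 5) False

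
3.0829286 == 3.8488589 False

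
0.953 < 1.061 True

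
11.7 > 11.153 True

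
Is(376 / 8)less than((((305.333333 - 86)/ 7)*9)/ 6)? No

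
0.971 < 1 True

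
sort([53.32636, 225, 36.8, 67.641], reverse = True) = [225, 67.641, 53.32636, 36.8]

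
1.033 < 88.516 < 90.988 True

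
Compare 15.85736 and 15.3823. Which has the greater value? 15.85736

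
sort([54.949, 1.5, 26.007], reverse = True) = [54.949, 26.007, 1.5]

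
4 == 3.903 False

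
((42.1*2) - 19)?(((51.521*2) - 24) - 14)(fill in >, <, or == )>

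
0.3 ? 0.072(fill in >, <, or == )>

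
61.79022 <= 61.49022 False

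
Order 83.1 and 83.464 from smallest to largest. 83.1, 83.464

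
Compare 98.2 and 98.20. They are equal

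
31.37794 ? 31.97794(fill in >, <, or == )<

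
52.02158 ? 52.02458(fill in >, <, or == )<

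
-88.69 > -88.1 False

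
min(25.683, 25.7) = 25.683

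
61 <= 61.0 True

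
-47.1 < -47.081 True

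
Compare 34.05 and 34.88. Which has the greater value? 34.88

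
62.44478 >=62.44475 True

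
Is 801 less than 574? No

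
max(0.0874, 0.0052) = 0.0874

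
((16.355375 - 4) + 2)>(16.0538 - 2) True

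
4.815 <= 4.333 False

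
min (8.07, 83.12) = 8.07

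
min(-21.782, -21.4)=-21.782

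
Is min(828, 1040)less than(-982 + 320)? No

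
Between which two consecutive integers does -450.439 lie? -451 and -450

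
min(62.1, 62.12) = 62.1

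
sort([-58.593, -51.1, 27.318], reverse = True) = [27.318, -51.1, -58.593]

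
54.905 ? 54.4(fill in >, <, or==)>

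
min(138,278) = 138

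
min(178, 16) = 16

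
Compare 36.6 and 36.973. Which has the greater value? 36.973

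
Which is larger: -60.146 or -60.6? -60.146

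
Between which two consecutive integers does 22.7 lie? 22 and 23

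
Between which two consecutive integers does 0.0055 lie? 0 and 1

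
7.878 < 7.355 False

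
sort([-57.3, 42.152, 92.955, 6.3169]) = [-57.3, 6.3169, 42.152, 92.955]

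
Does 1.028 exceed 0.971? Yes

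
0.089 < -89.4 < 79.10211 False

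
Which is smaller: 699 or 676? 676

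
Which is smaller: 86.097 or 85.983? 85.983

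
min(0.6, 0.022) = 0.022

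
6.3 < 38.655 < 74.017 True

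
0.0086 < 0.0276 True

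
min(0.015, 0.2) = 0.015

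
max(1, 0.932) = 1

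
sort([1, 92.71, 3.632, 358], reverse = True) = [358, 92.71, 3.632, 1]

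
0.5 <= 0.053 False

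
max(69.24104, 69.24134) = 69.24134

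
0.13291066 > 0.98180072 False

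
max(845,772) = 845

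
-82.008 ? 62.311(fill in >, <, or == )<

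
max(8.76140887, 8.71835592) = 8.76140887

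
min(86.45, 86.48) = 86.45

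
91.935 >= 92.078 False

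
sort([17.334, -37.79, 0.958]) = [-37.79, 0.958, 17.334]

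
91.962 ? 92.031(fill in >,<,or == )<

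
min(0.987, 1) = 0.987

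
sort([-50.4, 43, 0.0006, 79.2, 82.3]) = [-50.4, 0.0006, 43, 79.2, 82.3]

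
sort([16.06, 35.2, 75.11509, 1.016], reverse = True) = [75.11509, 35.2, 16.06, 1.016]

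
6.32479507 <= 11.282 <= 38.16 True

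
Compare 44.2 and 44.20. They are equal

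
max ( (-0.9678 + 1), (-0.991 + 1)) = 0.0322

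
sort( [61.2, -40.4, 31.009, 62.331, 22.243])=[-40.4, 22.243, 31.009, 61.2, 62.331]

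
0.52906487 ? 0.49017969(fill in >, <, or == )>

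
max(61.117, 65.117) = 65.117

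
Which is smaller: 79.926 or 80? 79.926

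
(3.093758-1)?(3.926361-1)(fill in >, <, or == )<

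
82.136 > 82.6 False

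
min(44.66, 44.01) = 44.01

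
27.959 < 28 True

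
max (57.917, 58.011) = 58.011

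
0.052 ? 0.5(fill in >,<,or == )<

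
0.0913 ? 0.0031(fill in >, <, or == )>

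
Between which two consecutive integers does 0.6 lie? 0 and 1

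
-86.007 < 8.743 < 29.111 True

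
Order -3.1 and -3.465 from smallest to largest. -3.465, -3.1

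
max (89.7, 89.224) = 89.7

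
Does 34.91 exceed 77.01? No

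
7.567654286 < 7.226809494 False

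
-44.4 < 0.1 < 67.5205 True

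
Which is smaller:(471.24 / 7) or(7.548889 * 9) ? (471.24 / 7)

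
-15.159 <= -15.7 False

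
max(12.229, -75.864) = 12.229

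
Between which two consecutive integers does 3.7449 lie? 3 and 4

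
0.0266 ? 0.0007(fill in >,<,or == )>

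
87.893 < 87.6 False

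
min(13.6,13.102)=13.102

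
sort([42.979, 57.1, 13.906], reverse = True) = [57.1, 42.979, 13.906]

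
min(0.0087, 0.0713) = 0.0087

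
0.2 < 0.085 False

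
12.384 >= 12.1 True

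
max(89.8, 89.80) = 89.80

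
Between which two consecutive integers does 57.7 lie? 57 and 58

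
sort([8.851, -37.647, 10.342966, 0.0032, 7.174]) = [-37.647, 0.0032, 7.174, 8.851, 10.342966]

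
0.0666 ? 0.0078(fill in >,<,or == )>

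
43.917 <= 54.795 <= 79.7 True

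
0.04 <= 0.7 True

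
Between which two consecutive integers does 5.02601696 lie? 5 and 6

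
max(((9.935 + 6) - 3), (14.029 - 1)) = 13.029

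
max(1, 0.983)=1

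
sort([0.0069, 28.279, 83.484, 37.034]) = [0.0069, 28.279, 37.034, 83.484]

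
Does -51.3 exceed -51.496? Yes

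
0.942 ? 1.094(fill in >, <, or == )<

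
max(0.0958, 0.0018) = 0.0958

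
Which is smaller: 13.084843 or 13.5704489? 13.084843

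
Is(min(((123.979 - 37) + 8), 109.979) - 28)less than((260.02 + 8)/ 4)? Yes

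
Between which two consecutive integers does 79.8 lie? 79 and 80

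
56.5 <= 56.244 False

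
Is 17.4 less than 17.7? Yes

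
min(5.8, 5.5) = 5.5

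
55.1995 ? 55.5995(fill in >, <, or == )<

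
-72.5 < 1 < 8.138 True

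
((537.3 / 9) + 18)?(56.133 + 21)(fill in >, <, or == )>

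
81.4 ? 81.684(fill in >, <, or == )<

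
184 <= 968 True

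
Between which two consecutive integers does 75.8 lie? 75 and 76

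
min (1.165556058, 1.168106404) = 1.165556058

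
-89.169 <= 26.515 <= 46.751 True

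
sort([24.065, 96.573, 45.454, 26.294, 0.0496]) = [0.0496, 24.065, 26.294, 45.454, 96.573]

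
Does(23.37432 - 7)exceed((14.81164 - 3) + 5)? No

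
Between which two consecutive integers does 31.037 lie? 31 and 32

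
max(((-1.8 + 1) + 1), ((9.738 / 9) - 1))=0.2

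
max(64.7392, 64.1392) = 64.7392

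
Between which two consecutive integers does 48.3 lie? 48 and 49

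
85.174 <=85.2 True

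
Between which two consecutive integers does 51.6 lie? 51 and 52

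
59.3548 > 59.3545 True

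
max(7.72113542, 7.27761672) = 7.72113542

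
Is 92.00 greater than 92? No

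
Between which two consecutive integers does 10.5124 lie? 10 and 11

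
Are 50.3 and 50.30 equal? Yes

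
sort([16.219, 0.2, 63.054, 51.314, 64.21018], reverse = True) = [64.21018, 63.054, 51.314, 16.219, 0.2]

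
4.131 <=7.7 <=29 True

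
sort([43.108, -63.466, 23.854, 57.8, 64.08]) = [-63.466, 23.854, 43.108, 57.8, 64.08]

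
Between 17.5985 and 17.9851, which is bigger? 17.9851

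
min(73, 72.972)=72.972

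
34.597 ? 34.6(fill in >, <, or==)<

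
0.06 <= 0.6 True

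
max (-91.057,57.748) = 57.748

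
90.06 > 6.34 True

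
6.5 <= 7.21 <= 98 True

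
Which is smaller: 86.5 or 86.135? 86.135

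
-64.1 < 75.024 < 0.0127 False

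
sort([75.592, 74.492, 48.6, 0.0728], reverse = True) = [75.592, 74.492, 48.6, 0.0728]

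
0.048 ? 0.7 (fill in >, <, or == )<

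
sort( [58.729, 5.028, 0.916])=[0.916, 5.028, 58.729]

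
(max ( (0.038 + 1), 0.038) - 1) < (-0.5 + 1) True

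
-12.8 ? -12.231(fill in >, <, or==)<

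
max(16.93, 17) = 17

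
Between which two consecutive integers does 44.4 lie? 44 and 45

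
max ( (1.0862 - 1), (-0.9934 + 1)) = 0.0862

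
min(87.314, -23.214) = -23.214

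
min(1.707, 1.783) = 1.707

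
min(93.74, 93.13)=93.13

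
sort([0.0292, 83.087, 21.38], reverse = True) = [83.087, 21.38, 0.0292]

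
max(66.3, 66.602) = 66.602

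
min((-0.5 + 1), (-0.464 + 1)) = 0.5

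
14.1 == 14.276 False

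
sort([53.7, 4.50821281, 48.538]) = [4.50821281, 48.538, 53.7]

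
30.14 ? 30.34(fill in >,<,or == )<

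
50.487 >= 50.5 False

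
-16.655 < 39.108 True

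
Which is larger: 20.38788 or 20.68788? 20.68788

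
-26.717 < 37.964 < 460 True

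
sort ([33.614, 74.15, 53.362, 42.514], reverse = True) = [74.15, 53.362, 42.514, 33.614]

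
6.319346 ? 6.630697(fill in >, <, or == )<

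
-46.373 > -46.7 True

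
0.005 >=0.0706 False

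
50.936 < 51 True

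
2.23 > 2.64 False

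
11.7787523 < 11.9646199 True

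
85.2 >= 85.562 False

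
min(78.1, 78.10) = 78.1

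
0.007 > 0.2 False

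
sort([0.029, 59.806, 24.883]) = [0.029, 24.883, 59.806]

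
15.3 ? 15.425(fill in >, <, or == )<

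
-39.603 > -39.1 False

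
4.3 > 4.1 True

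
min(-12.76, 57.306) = -12.76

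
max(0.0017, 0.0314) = 0.0314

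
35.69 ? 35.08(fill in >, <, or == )>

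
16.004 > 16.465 False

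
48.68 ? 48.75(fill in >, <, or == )<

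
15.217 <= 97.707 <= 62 False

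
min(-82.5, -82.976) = -82.976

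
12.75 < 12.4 False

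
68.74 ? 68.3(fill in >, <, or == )>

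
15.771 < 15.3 False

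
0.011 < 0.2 True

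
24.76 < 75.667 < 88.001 True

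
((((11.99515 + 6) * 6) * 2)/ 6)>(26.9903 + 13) False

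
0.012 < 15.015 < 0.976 False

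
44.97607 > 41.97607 True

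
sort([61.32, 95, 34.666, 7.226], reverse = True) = [95, 61.32, 34.666, 7.226]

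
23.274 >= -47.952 True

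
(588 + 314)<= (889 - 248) False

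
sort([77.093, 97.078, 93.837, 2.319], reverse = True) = [97.078, 93.837, 77.093, 2.319]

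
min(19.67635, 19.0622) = 19.0622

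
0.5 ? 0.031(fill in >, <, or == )>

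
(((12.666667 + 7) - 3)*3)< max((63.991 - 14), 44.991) False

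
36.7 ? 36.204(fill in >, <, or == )>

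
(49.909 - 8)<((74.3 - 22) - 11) False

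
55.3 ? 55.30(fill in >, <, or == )==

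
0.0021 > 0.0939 False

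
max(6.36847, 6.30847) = 6.36847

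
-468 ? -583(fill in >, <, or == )>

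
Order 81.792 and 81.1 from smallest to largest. 81.1, 81.792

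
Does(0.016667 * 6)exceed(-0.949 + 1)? Yes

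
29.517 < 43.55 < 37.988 False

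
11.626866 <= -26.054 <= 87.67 False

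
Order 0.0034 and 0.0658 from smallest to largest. 0.0034, 0.0658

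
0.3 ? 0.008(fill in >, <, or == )>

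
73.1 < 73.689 True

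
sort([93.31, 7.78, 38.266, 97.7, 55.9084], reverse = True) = [97.7, 93.31, 55.9084, 38.266, 7.78]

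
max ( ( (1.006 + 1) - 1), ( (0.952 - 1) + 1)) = 1.006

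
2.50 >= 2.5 True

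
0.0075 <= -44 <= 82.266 False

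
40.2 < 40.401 True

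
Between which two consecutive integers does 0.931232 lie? 0 and 1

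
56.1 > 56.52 False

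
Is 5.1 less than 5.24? Yes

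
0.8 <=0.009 False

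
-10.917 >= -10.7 False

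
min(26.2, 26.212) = 26.2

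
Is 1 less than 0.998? No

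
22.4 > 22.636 False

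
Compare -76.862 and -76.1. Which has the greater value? -76.1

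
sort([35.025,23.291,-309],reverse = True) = [35.025,23.291,-309]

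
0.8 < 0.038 False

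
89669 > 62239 True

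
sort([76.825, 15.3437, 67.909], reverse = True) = [76.825, 67.909, 15.3437]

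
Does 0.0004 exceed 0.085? No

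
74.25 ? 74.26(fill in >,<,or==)<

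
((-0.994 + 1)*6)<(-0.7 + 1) True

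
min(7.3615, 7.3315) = 7.3315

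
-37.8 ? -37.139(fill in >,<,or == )<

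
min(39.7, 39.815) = 39.7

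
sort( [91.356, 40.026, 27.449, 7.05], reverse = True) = [91.356, 40.026, 27.449, 7.05]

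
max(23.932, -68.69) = 23.932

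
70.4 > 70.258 True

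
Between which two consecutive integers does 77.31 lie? 77 and 78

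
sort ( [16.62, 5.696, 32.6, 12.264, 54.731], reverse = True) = [54.731, 32.6, 16.62, 12.264, 5.696]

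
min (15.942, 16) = 15.942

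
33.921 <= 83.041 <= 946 True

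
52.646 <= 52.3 False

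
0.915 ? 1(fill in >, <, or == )<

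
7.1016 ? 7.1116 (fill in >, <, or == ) <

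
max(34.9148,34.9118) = 34.9148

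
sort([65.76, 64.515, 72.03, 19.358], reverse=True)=[72.03, 65.76, 64.515, 19.358]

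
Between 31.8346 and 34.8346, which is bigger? 34.8346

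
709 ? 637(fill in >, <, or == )>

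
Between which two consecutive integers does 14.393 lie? 14 and 15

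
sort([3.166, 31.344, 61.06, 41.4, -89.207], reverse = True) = [61.06, 41.4, 31.344, 3.166, -89.207]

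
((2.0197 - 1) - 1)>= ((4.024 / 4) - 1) True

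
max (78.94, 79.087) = 79.087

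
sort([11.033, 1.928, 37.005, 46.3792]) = [1.928, 11.033, 37.005, 46.3792]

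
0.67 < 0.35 False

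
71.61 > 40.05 True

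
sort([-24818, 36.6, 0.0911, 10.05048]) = [-24818, 0.0911, 10.05048, 36.6]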